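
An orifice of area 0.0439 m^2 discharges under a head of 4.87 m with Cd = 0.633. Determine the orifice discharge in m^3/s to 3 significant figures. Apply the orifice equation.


Approach: apply the orifice equation, Q = Cd*A*sqrt(2*g*h).
Q = 0.633 * 0.0439 * sqrt(2*9.81*4.87) = 0.272 m^3/s
Therefore the orifice discharge = 0.272 m^3/s.


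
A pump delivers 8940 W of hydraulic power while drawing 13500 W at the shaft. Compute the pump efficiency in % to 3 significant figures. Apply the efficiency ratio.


Approach: apply the efficiency ratio, eta = (P_out/P_in)*100.
eta = (8940 / 13500) * 100 = 66.2 %
Therefore the pump efficiency = 66.2 %.


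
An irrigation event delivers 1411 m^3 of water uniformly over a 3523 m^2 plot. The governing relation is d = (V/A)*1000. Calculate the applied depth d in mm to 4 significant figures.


d = (1411 / 3523) * 1000 = 400.5 mm
Therefore the applied depth d = 400.5 mm.


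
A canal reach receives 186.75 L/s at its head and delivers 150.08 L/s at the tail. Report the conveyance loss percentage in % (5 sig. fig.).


Approach: apply the conveyance loss ratio, loss% = ((Q_head - Q_tail)/Q_head)*100.
loss = ((186.75 - 150.08)/186.75)*100 = 19.636 %
Therefore the conveyance loss percentage = 19.636 %.


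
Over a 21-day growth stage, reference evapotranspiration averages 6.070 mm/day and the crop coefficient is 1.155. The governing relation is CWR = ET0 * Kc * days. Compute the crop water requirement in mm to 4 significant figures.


CWR = 6.070 * 1.155 * 21 = 147.2 mm
Therefore the crop water requirement = 147.2 mm.


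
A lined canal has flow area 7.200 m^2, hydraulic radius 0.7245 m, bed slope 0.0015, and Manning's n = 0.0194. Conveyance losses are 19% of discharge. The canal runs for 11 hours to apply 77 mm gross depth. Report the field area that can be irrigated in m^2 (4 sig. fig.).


Approach: apply Manning's equation with a conveyance and depth budget, Q = (1/n)*A*R^(2/3)*S^(1/2); Q_field = Q*(1-loss); Area = Q_field*t/(d/1000).
Step 1 — canal discharge (Manning's equation):
  Q = (1/0.0194) * 7.200 * 0.7245^(2/3) * 0.0015^(1/2) = 11.5949 m^3/s
Step 2 — delivered flow: Q_field = 11.5949*(1 - 19/100) = 9.39190 m^3/s
Step 3 — volume delivered: V = 9.39190 * 11*3600 = 371919 m^3
Step 4 — area served: A = V / (depth/1000) = 371919 / 0.077 = 4830000 m^2
Therefore the field area that can be irrigated = 4830000 m^2.


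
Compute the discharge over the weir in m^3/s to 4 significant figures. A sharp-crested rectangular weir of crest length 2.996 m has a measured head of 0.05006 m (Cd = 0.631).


Approach: apply the rectangular weir equation, Q = (2/3)*Cd*L*sqrt(2g)*H^1.5.
Q = (2/3)*0.631*2.996*sqrt(2*9.81)*0.05006^1.5 = 0.06253 m^3/s
Therefore the discharge over the weir = 0.06253 m^3/s.


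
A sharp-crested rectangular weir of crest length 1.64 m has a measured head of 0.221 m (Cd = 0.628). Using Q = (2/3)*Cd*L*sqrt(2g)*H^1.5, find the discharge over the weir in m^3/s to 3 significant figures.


Q = (2/3)*0.628*1.64*sqrt(2*9.81)*0.221^1.5 = 0.316 m^3/s
Therefore the discharge over the weir = 0.316 m^3/s.


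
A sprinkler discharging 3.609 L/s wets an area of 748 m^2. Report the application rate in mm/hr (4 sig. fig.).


Approach: apply the application rate relation, rate = (Q/A)*3600.
rate = (3.609 / 748) * 3600 = 17.37 mm/hr
Therefore the application rate = 17.37 mm/hr.


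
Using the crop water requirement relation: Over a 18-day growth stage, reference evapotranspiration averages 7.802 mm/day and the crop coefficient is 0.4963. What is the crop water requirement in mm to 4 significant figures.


Approach: apply the crop water requirement relation, CWR = ET0 * Kc * days.
CWR = 7.802 * 0.4963 * 18 = 69.70 mm
Therefore the crop water requirement = 69.70 mm.


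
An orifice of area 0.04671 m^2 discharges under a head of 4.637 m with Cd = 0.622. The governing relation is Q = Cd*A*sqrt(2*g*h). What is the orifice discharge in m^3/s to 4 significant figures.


Q = 0.622 * 0.04671 * sqrt(2*9.81*4.637) = 0.2771 m^3/s
Therefore the orifice discharge = 0.2771 m^3/s.


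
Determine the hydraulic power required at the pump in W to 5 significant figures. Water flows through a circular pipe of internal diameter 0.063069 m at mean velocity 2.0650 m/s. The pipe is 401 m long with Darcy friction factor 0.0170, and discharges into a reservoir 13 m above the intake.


Approach: apply continuity + Darcy-Weisbach + hydraulic power, Q = A*v; hf = f*(L/D)*(v^2/(2g)); H = static + hf; P = rho*g*Q*H.
Step 1 — flow rate (continuity, Q = A*v):
  A = pi*(0.063069/2)^2 = 0.003124077 m^2
  Q = 0.003124077 * 2.0650 = 0.006451220 m^3/s
Step 2 — friction head loss (Darcy-Weisbach):
  hf = 0.0170 * (401/0.063069) * (2.0650^2 / (2*9.81))
  hf = 23.49192 m
Step 3 — total head: H = 13 + 23.49192 = 36.49192 m
Step 4 — hydraulic power (P = rho*g*Q*H):
  P = 1000 * 9.81 * 0.006451220 * 36.49192 = 2309.4 W
Therefore the hydraulic power required at the pump = 2309.4 W.


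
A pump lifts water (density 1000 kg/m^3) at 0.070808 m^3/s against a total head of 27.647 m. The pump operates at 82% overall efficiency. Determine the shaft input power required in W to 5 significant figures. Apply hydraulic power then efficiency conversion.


Approach: apply hydraulic power then efficiency conversion, P = rho*g*Q*H; P_in = P/eta.
Step 1 — hydraulic power (P = rho*g*Q*H):
  P = 1000 * 9.81 * 0.070808 * 27.647 = 19204.34 W
Step 2 — input power: P_in = P/eta = 19204.34 / 0.82 = 23420 W
Therefore the shaft input power required = 23420 W.


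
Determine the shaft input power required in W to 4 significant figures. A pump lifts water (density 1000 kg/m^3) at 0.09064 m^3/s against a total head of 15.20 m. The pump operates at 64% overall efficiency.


Approach: apply hydraulic power then efficiency conversion, P = rho*g*Q*H; P_in = P/eta.
Step 1 — hydraulic power (P = rho*g*Q*H):
  P = 1000 * 9.81 * 0.09064 * 15.20 = 13515.5 W
Step 2 — input power: P_in = P/eta = 13515.5 / 0.64 = 21120 W
Therefore the shaft input power required = 21120 W.


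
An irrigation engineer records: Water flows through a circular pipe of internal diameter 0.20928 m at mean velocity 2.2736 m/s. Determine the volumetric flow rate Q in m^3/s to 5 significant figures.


Approach: apply the continuity equation for pipe flow, Q = A * v with A = pi*(D/2)^2.
A = pi*(0.20928/2)^2 = 0.03439896 m^2
Q = 0.03439896 * 2.2736 = 0.078209 m^3/s
Therefore the volumetric flow rate Q = 0.078209 m^3/s.


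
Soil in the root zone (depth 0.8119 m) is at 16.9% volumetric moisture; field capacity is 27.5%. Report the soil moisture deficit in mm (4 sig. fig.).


Approach: apply the soil moisture deficit relation, SMD = (FC - theta)/100 * depth * 1000.
SMD = (27.5 - 16.9)/100 * 0.8119 * 1000 = 86.06 mm
Therefore the soil moisture deficit = 86.06 mm.


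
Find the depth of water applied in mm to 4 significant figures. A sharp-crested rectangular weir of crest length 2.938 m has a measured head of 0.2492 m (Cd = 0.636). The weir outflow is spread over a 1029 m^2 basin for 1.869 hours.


Approach: apply the rectangular weir equation with a volume-to-depth conversion, Q = (2/3)*Cd*L*sqrt(2g)*H^1.5; d = Q*t/A * 1000.
Step 1 — weir discharge:
  Q = (2/3)*0.636*2.938*sqrt(2*9.81)*0.2492^1.5 = 0.686419 m^3/s
Step 2 — volume: V = 0.686419 * 1.869*3600 = 4618.50 m^3
Step 3 — depth: d = V/A * 1000 = 4618.50/1029 * 1000 = 4488 mm
Therefore the depth of water applied = 4488 mm.


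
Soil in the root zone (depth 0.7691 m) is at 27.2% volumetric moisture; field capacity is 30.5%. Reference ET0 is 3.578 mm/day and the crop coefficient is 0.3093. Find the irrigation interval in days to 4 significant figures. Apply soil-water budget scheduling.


Approach: apply soil-water budget scheduling, SMD = (FC-theta)/100*depth*1000; ETc = ET0*Kc; interval = SMD/ETc.
Step 1 — soil moisture deficit:
  SMD = (30.5 - 27.2)/100 * 0.7691 * 1000 = 25.3803 mm
Step 2 — daily crop ET (ETc = ET0*Kc):
  ETc = 3.578 * 0.3093 = 1.10668 mm/day
Step 3 — irrigation interval (SMD/ETc):
  interval = 25.3803 / 1.10668 = 22.93 days
Therefore the irrigation interval = 22.93 days.


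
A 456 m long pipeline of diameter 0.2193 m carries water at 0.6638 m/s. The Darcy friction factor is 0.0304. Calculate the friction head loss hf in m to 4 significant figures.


Approach: apply the Darcy-Weisbach equation, hf = f*(L/D)*(v^2/(2g)).
hf = 0.0304 * (456/0.2193) * (0.6638^2 / (2*9.81))
hf = 1.420 m
Therefore the friction head loss hf = 1.420 m.


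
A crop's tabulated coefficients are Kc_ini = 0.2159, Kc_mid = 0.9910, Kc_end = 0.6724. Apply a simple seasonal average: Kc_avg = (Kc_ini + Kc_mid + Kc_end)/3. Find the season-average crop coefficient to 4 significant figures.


Kc_avg = (0.2159 + 0.9910 + 0.6724)/3 = 0.6264
Therefore the season-average crop coefficient = 0.6264.


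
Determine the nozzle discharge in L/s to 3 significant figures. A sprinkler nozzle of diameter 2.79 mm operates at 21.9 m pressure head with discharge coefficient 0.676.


Approach: apply the orifice equation, Q = Cd*A*sqrt(2*g*h), A = pi*(d/2)^2.
A = pi*(2.79e-3/2)^2 = 6.1136e-06 m^2
Q = 0.676 * 6.1136e-06 * sqrt(2*9.81*21.9) * 1000 = 0.0857 L/s
Therefore the nozzle discharge = 0.0857 L/s.


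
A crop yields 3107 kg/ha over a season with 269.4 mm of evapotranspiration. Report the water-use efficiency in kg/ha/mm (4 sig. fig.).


Approach: apply the water-use efficiency ratio, WUE = yield/ET.
WUE = 3107 / 269.4 = 11.53 kg/ha/mm
Therefore the water-use efficiency = 11.53 kg/ha/mm.


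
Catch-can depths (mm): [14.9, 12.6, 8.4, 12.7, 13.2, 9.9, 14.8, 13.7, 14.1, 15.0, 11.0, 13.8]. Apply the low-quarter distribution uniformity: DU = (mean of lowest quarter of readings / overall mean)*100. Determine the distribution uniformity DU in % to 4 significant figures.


sorted lowest 3 of 12: [8.4, 9.9, 11.0] -> mean = 9.76667 mm
overall mean = 12.8417 mm
DU = (9.76667/12.8417)*100 = 76.05 %
Therefore the distribution uniformity DU = 76.05 %.


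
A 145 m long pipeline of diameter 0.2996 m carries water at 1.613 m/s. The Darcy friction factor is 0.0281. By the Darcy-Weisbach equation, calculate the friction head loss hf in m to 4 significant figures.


Approach: apply the Darcy-Weisbach equation, hf = f*(L/D)*(v^2/(2g)).
hf = 0.0281 * (145/0.2996) * (1.613^2 / (2*9.81))
hf = 1.803 m
Therefore the friction head loss hf = 1.803 m.


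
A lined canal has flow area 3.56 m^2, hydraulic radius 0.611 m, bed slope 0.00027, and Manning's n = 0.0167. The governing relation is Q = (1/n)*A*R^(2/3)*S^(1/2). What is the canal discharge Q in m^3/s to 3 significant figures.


Q = (1/0.0167) * 3.56 * 0.611^(2/3) * 0.00027^(1/2) = 2.52 m^3/s
Therefore the canal discharge Q = 2.52 m^3/s.


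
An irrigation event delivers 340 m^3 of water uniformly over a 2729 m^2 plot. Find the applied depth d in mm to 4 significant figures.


Approach: apply depth from volume over area, d = (V/A)*1000.
d = (340 / 2729) * 1000 = 124.6 mm
Therefore the applied depth d = 124.6 mm.


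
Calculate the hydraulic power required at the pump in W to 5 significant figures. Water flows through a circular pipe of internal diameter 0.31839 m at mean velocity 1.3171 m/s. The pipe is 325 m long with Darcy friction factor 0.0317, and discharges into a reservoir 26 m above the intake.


Approach: apply continuity + Darcy-Weisbach + hydraulic power, Q = A*v; hf = f*(L/D)*(v^2/(2g)); H = static + hf; P = rho*g*Q*H.
Step 1 — flow rate (continuity, Q = A*v):
  A = pi*(0.31839/2)^2 = 0.07961753 m^2
  Q = 0.07961753 * 1.3171 = 0.1048643 m^3/s
Step 2 — friction head loss (Darcy-Weisbach):
  hf = 0.0317 * (325/0.31839) * (1.3171^2 / (2*9.81))
  hf = 2.861025 m
Step 3 — total head: H = 26 + 2.861025 = 28.86103 m
Step 4 — hydraulic power (P = rho*g*Q*H):
  P = 1000 * 9.81 * 0.1048643 * 28.86103 = 29690 W
Therefore the hydraulic power required at the pump = 29690 W.


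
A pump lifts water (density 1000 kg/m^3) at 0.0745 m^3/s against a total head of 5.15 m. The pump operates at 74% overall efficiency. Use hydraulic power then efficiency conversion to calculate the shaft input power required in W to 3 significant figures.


Approach: apply hydraulic power then efficiency conversion, P = rho*g*Q*H; P_in = P/eta.
Step 1 — hydraulic power (P = rho*g*Q*H):
  P = 1000 * 9.81 * 0.0745 * 5.15 = 3763.9 W
Step 2 — input power: P_in = P/eta = 3763.9 / 0.74 = 5090 W
Therefore the shaft input power required = 5090 W.


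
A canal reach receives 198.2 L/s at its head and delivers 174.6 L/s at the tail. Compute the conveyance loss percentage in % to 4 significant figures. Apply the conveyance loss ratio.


Approach: apply the conveyance loss ratio, loss% = ((Q_head - Q_tail)/Q_head)*100.
loss = ((198.2 - 174.6)/198.2)*100 = 11.91 %
Therefore the conveyance loss percentage = 11.91 %.


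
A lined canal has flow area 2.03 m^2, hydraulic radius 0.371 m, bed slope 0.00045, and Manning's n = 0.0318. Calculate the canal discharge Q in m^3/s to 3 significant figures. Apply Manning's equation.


Approach: apply Manning's equation, Q = (1/n)*A*R^(2/3)*S^(1/2).
Q = (1/0.0318) * 2.03 * 0.371^(2/3) * 0.00045^(1/2) = 0.699 m^3/s
Therefore the canal discharge Q = 0.699 m^3/s.


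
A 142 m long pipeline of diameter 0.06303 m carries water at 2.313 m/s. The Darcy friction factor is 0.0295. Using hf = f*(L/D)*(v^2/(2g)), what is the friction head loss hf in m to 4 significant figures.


hf = 0.0295 * (142/0.06303) * (2.313^2 / (2*9.81))
hf = 18.12 m
Therefore the friction head loss hf = 18.12 m.


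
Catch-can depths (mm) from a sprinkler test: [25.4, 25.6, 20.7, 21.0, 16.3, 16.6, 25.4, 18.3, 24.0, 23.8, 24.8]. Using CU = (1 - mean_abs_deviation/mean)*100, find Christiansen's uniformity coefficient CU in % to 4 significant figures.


mean = 21.9909 mm
mean |d_i - mean| = 3.10083 mm
CU = (1 - 3.10083/21.9909)*100 = 85.90 %
Therefore Christiansen's uniformity coefficient CU = 85.90 %.


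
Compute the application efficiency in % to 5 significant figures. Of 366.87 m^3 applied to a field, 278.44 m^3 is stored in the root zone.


Approach: apply the application efficiency ratio, Ea = (stored/applied)*100.
Ea = (278.44/366.87)*100 = 75.896 %
Therefore the application efficiency = 75.896 %.


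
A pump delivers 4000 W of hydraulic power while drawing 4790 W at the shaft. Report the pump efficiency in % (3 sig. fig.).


Approach: apply the efficiency ratio, eta = (P_out/P_in)*100.
eta = (4000 / 4790) * 100 = 83.5 %
Therefore the pump efficiency = 83.5 %.


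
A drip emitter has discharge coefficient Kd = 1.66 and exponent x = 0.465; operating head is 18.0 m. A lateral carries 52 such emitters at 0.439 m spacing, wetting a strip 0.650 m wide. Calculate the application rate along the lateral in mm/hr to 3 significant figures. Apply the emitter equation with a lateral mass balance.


Approach: apply the emitter equation with a lateral mass balance, q = Kd*h^x; Q = n*q; rate = Q/(n*spacing*width).
Step 1 — single emitter flow (q = Kd*h^x):
  q = 1.66 * 18.0^0.465 = 6.3652 L/hr
Step 2 — total lateral flow: Q = 52 * 6.3652 = 330.99 L/hr
Step 3 — wetted area: A = 52 * 0.439 * 0.650 = 14.838 m^2
Step 4 — application rate: Q/A = 330.99/14.838 = 22.3 mm/hr
Therefore the application rate along the lateral = 22.3 mm/hr.


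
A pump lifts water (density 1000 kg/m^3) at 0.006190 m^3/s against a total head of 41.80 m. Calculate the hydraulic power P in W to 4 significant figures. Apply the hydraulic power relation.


Approach: apply the hydraulic power relation, P = rho*g*Q*H.
P = 1000 * 9.81 * 0.006190 * 41.80 = 2538 W
Therefore the hydraulic power P = 2538 W.


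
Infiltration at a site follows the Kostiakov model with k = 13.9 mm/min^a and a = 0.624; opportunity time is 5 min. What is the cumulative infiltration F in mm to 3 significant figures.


Approach: apply the Kostiakov infiltration equation, F = k*t^a.
F = 13.9 * 5^0.624 = 37.9 mm
Therefore the cumulative infiltration F = 37.9 mm.


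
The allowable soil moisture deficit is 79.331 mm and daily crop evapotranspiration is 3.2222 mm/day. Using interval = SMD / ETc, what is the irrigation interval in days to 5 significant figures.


interval = 79.331 / 3.2222 = 24.620 days
Therefore the irrigation interval = 24.620 days.


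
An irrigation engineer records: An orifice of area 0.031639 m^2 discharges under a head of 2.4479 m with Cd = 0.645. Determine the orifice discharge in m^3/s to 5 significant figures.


Approach: apply the orifice equation, Q = Cd*A*sqrt(2*g*h).
Q = 0.645 * 0.031639 * sqrt(2*9.81*2.4479) = 0.14143 m^3/s
Therefore the orifice discharge = 0.14143 m^3/s.


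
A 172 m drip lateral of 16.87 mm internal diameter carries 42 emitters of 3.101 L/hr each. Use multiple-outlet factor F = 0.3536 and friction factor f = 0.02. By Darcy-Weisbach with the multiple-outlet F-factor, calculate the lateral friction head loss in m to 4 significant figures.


Approach: apply Darcy-Weisbach with the multiple-outlet F-factor, Q = n*q/(3600*1000) m^3/s; v = Q/A; hf = F*f*(L/D)*(v^2/(2g)).
Q = 42*3.101/(3600*1000) = 3.61783e-05 m^3/s
A = pi*(16.87e-3/2)^2 = 2.23522e-04 m^2, so v = Q/A = 0.161856 m/s
hf = 0.3536*0.02*(172/0.01687)*(0.161856^2/(2*9.81)) = 0.09628 m
Therefore the lateral friction head loss = 0.09628 m.


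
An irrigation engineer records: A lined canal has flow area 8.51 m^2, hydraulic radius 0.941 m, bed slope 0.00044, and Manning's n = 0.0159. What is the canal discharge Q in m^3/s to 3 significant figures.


Approach: apply Manning's equation, Q = (1/n)*A*R^(2/3)*S^(1/2).
Q = (1/0.0159) * 8.51 * 0.941^(2/3) * 0.00044^(1/2) = 10.8 m^3/s
Therefore the canal discharge Q = 10.8 m^3/s.


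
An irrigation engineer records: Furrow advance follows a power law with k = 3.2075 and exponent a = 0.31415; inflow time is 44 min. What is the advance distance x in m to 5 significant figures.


Approach: apply the power-law advance function, x = k*t^a.
x = 3.2075 * 44^0.31415 = 10.531 m
Therefore the advance distance x = 10.531 m.


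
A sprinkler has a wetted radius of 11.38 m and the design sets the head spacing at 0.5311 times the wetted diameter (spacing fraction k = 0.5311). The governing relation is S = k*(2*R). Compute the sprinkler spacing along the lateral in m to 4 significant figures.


S = 0.5311 * (2 * 11.38) = 12.09 m
Therefore the sprinkler spacing along the lateral = 12.09 m.


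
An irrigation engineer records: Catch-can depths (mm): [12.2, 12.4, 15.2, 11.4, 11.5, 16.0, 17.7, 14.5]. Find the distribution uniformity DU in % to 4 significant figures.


Approach: apply the low-quarter distribution uniformity, DU = (mean of lowest quarter of readings / overall mean)*100.
sorted lowest 2 of 8: [11.4, 11.5] -> mean = 11.4500 mm
overall mean = 13.8625 mm
DU = (11.4500/13.8625)*100 = 82.60 %
Therefore the distribution uniformity DU = 82.60 %.


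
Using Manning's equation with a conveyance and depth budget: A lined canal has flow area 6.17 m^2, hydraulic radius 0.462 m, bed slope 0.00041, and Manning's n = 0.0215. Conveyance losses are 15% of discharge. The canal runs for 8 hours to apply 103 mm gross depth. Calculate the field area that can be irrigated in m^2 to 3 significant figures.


Approach: apply Manning's equation with a conveyance and depth budget, Q = (1/n)*A*R^(2/3)*S^(1/2); Q_field = Q*(1-loss); Area = Q_field*t/(d/1000).
Step 1 — canal discharge (Manning's equation):
  Q = (1/0.0215) * 6.17 * 0.462^(2/3) * 0.00041^(1/2) = 3.4727 m^3/s
Step 2 — delivered flow: Q_field = 3.4727*(1 - 15/100) = 2.9518 m^3/s
Step 3 — volume delivered: V = 2.9518 * 8*3600 = 85012 m^3
Step 4 — area served: A = V / (depth/1000) = 85012 / 0.103 = 825000 m^2
Therefore the field area that can be irrigated = 825000 m^2.


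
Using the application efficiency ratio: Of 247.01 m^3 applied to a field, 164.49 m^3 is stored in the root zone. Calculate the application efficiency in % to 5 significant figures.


Approach: apply the application efficiency ratio, Ea = (stored/applied)*100.
Ea = (164.49/247.01)*100 = 66.592 %
Therefore the application efficiency = 66.592 %.


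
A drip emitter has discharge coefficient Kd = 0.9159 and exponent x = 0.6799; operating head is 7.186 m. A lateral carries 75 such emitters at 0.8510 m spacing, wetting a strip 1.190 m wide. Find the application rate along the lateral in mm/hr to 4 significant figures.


Approach: apply the emitter equation with a lateral mass balance, q = Kd*h^x; Q = n*q; rate = Q/(n*spacing*width).
Step 1 — single emitter flow (q = Kd*h^x):
  q = 0.9159 * 7.186^0.6799 = 3.50085 L/hr
Step 2 — total lateral flow: Q = 75 * 3.50085 = 262.564 L/hr
Step 3 — wetted area: A = 75 * 0.8510 * 1.190 = 75.9517 m^2
Step 4 — application rate: Q/A = 262.564/75.9517 = 3.457 mm/hr
Therefore the application rate along the lateral = 3.457 mm/hr.


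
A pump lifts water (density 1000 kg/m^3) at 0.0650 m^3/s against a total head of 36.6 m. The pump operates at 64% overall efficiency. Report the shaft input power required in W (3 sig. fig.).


Approach: apply hydraulic power then efficiency conversion, P = rho*g*Q*H; P_in = P/eta.
Step 1 — hydraulic power (P = rho*g*Q*H):
  P = 1000 * 9.81 * 0.0650 * 36.6 = 23338 W
Step 2 — input power: P_in = P/eta = 23338 / 0.64 = 36500 W
Therefore the shaft input power required = 36500 W.


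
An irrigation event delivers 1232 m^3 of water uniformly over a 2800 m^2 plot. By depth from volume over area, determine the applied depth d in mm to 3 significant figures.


Approach: apply depth from volume over area, d = (V/A)*1000.
d = (1232 / 2800) * 1000 = 440 mm
Therefore the applied depth d = 440 mm.


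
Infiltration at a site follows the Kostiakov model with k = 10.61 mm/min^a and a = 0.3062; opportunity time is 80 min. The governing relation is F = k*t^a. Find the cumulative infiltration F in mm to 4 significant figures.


F = 10.61 * 80^0.3062 = 40.59 mm
Therefore the cumulative infiltration F = 40.59 mm.


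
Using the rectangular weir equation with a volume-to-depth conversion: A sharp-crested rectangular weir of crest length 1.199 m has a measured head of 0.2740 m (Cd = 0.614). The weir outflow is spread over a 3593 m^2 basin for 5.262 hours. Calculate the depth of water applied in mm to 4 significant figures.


Approach: apply the rectangular weir equation with a volume-to-depth conversion, Q = (2/3)*Cd*L*sqrt(2g)*H^1.5; d = Q*t/A * 1000.
Step 1 — weir discharge:
  Q = (2/3)*0.614*1.199*sqrt(2*9.81)*0.2740^1.5 = 0.311797 m^3/s
Step 2 — volume: V = 0.311797 * 5.262*3600 = 5906.43 m^3
Step 3 — depth: d = V/A * 1000 = 5906.43/3593 * 1000 = 1644 mm
Therefore the depth of water applied = 1644 mm.


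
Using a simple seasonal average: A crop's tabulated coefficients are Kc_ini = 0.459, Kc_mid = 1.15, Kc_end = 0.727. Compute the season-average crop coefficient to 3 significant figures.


Approach: apply a simple seasonal average, Kc_avg = (Kc_ini + Kc_mid + Kc_end)/3.
Kc_avg = (0.459 + 1.15 + 0.727)/3 = 0.779
Therefore the season-average crop coefficient = 0.779.


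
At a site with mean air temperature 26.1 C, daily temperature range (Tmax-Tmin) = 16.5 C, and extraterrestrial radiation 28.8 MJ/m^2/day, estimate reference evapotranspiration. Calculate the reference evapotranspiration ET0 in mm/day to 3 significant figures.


Approach: apply the Hargreaves-Samani method, ET0 = 0.0023*(Tmean+17.8)*sqrt(Tmax-Tmin)*0.408*Ra.
ET0 = 0.0023*(26.1+17.8)*sqrt(16.5)*0.408*28.8 = 4.82 mm/day
Therefore the reference evapotranspiration ET0 = 4.82 mm/day.


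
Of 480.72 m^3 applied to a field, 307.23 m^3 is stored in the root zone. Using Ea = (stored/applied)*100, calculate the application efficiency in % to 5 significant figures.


Ea = (307.23/480.72)*100 = 63.910 %
Therefore the application efficiency = 63.910 %.


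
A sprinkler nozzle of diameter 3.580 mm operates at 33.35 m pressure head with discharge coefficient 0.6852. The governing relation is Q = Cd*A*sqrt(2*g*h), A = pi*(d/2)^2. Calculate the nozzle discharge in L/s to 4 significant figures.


A = pi*(3.580e-3/2)^2 = 1.00660e-05 m^2
Q = 0.6852 * 1.00660e-05 * sqrt(2*9.81*33.35) * 1000 = 0.1764 L/s
Therefore the nozzle discharge = 0.1764 L/s.


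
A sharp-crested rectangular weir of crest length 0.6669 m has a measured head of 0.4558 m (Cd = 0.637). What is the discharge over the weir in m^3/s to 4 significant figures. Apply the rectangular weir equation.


Approach: apply the rectangular weir equation, Q = (2/3)*Cd*L*sqrt(2g)*H^1.5.
Q = (2/3)*0.637*0.6669*sqrt(2*9.81)*0.4558^1.5 = 0.3860 m^3/s
Therefore the discharge over the weir = 0.3860 m^3/s.


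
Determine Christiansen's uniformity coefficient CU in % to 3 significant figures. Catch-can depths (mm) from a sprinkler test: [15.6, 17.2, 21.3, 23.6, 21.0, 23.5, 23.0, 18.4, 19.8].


Approach: apply Christiansen's uniformity coefficient, CU = (1 - mean_abs_deviation/mean)*100.
mean = 20.378 mm
mean |d_i - mean| = 2.3358 mm
CU = (1 - 2.3358/20.378)*100 = 88.5 %
Therefore Christiansen's uniformity coefficient CU = 88.5 %.


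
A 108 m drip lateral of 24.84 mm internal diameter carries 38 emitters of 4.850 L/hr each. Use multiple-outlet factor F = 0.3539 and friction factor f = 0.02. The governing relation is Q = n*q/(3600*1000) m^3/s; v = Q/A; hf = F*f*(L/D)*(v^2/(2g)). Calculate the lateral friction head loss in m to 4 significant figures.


Q = 38*4.850/(3600*1000) = 5.11944e-05 m^3/s
A = pi*(24.84e-3/2)^2 = 4.84611e-04 m^2, so v = Q/A = 0.105640 m/s
hf = 0.3539*0.02*(108/0.02484)*(0.105640^2/(2*9.81)) = 0.01750 m
Therefore the lateral friction head loss = 0.01750 m.


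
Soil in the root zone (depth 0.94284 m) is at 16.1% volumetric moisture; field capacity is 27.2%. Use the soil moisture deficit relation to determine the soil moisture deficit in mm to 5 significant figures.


Approach: apply the soil moisture deficit relation, SMD = (FC - theta)/100 * depth * 1000.
SMD = (27.2 - 16.1)/100 * 0.94284 * 1000 = 104.66 mm
Therefore the soil moisture deficit = 104.66 mm.


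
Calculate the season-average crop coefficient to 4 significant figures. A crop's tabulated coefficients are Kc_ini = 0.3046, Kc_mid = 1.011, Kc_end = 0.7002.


Approach: apply a simple seasonal average, Kc_avg = (Kc_ini + Kc_mid + Kc_end)/3.
Kc_avg = (0.3046 + 1.011 + 0.7002)/3 = 0.6719
Therefore the season-average crop coefficient = 0.6719.


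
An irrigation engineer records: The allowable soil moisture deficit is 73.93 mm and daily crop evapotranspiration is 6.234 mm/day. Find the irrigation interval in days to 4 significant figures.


Approach: apply the irrigation interval relation, interval = SMD / ETc.
interval = 73.93 / 6.234 = 11.86 days
Therefore the irrigation interval = 11.86 days.


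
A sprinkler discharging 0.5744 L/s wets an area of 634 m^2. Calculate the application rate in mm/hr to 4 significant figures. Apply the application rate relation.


Approach: apply the application rate relation, rate = (Q/A)*3600.
rate = (0.5744 / 634) * 3600 = 3.262 mm/hr
Therefore the application rate = 3.262 mm/hr.


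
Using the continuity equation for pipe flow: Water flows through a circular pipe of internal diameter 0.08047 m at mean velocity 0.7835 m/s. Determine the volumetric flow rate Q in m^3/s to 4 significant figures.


Approach: apply the continuity equation for pipe flow, Q = A * v with A = pi*(D/2)^2.
A = pi*(0.08047/2)^2 = 0.00508578 m^2
Q = 0.00508578 * 0.7835 = 0.003985 m^3/s
Therefore the volumetric flow rate Q = 0.003985 m^3/s.


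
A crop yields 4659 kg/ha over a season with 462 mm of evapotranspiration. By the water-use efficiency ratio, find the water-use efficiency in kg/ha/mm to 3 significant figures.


Approach: apply the water-use efficiency ratio, WUE = yield/ET.
WUE = 4659 / 462 = 10.1 kg/ha/mm
Therefore the water-use efficiency = 10.1 kg/ha/mm.


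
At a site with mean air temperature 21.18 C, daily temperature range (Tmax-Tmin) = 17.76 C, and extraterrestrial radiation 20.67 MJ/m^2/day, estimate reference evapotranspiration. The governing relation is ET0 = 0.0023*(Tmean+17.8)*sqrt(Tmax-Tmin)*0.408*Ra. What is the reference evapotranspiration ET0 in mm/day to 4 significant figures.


ET0 = 0.0023*(21.18+17.8)*sqrt(17.76)*0.408*20.67 = 3.186 mm/day
Therefore the reference evapotranspiration ET0 = 3.186 mm/day.


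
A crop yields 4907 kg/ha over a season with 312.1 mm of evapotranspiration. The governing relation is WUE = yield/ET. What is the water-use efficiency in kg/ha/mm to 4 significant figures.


WUE = 4907 / 312.1 = 15.72 kg/ha/mm
Therefore the water-use efficiency = 15.72 kg/ha/mm.


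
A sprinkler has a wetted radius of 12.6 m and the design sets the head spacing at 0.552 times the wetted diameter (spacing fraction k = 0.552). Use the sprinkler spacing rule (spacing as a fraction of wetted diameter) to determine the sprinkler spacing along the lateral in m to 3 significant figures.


Approach: apply the sprinkler spacing rule (spacing as a fraction of wetted diameter), S = k*(2*R).
S = 0.552 * (2 * 12.6) = 13.9 m
Therefore the sprinkler spacing along the lateral = 13.9 m.


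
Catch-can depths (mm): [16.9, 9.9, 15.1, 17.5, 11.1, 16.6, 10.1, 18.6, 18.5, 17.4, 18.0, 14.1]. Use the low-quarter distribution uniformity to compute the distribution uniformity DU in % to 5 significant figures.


Approach: apply the low-quarter distribution uniformity, DU = (mean of lowest quarter of readings / overall mean)*100.
sorted lowest 3 of 12: [9.9, 10.1, 11.1] -> mean = 10.36667 mm
overall mean = 15.31667 mm
DU = (10.36667/15.31667)*100 = 67.682 %
Therefore the distribution uniformity DU = 67.682 %.


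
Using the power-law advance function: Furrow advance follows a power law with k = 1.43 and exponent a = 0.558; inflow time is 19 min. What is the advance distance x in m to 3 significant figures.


Approach: apply the power-law advance function, x = k*t^a.
x = 1.43 * 19^0.558 = 7.39 m
Therefore the advance distance x = 7.39 m.


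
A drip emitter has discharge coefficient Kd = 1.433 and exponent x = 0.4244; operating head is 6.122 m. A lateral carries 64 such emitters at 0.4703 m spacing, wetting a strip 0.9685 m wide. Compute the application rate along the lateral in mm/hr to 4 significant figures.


Approach: apply the emitter equation with a lateral mass balance, q = Kd*h^x; Q = n*q; rate = Q/(n*spacing*width).
Step 1 — single emitter flow (q = Kd*h^x):
  q = 1.433 * 6.122^0.4244 = 3.09175 L/hr
Step 2 — total lateral flow: Q = 64 * 3.09175 = 197.872 L/hr
Step 3 — wetted area: A = 64 * 0.4703 * 0.9685 = 29.1511 m^2
Step 4 — application rate: Q/A = 197.872/29.1511 = 6.788 mm/hr
Therefore the application rate along the lateral = 6.788 mm/hr.


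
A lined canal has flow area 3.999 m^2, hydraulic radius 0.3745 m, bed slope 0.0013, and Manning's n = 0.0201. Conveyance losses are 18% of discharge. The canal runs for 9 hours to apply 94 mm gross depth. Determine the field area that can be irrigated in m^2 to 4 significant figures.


Approach: apply Manning's equation with a conveyance and depth budget, Q = (1/n)*A*R^(2/3)*S^(1/2); Q_field = Q*(1-loss); Area = Q_field*t/(d/1000).
Step 1 — canal discharge (Manning's equation):
  Q = (1/0.0201) * 3.999 * 0.3745^(2/3) * 0.0013^(1/2) = 3.72702 m^3/s
Step 2 — delivered flow: Q_field = 3.72702*(1 - 18/100) = 3.05616 m^3/s
Step 3 — volume delivered: V = 3.05616 * 9*3600 = 99019.4 m^3
Step 4 — area served: A = V / (depth/1000) = 99019.4 / 0.094 = 1053000 m^2
Therefore the field area that can be irrigated = 1053000 m^2.


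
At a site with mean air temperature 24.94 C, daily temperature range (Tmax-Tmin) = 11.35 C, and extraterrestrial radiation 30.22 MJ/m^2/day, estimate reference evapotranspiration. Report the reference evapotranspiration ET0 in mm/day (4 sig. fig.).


Approach: apply the Hargreaves-Samani method, ET0 = 0.0023*(Tmean+17.8)*sqrt(Tmax-Tmin)*0.408*Ra.
ET0 = 0.0023*(24.94+17.8)*sqrt(11.35)*0.408*30.22 = 4.083 mm/day
Therefore the reference evapotranspiration ET0 = 4.083 mm/day.


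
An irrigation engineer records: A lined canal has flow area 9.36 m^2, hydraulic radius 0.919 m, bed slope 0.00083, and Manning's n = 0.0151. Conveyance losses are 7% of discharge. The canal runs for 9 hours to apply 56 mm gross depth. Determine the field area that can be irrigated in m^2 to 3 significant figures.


Approach: apply Manning's equation with a conveyance and depth budget, Q = (1/n)*A*R^(2/3)*S^(1/2); Q_field = Q*(1-loss); Area = Q_field*t/(d/1000).
Step 1 — canal discharge (Manning's equation):
  Q = (1/0.0151) * 9.36 * 0.919^(2/3) * 0.00083^(1/2) = 16.880 m^3/s
Step 2 — delivered flow: Q_field = 16.880*(1 - 7/100) = 15.699 m^3/s
Step 3 — volume delivered: V = 15.699 * 9*3600 = 508640 m^3
Step 4 — area served: A = V / (depth/1000) = 508640 / 0.056 = 9080000 m^2
Therefore the field area that can be irrigated = 9080000 m^2.


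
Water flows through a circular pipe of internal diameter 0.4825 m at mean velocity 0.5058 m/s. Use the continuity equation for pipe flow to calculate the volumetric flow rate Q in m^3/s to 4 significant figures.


Approach: apply the continuity equation for pipe flow, Q = A * v with A = pi*(D/2)^2.
A = pi*(0.4825/2)^2 = 0.182846 m^2
Q = 0.182846 * 0.5058 = 0.09248 m^3/s
Therefore the volumetric flow rate Q = 0.09248 m^3/s.


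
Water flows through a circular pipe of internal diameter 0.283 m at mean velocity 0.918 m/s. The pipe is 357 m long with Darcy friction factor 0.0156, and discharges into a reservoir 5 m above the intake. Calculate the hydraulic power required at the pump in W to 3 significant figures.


Approach: apply continuity + Darcy-Weisbach + hydraulic power, Q = A*v; hf = f*(L/D)*(v^2/(2g)); H = static + hf; P = rho*g*Q*H.
Step 1 — flow rate (continuity, Q = A*v):
  A = pi*(0.283/2)^2 = 0.062902 m^2
  Q = 0.062902 * 0.918 = 0.057744 m^3/s
Step 2 — friction head loss (Darcy-Weisbach):
  hf = 0.0156 * (357/0.283) * (0.918^2 / (2*9.81))
  hf = 0.84526 m
Step 3 — total head: H = 5 + 0.84526 = 5.8453 m
Step 4 — hydraulic power (P = rho*g*Q*H):
  P = 1000 * 9.81 * 0.057744 * 5.8453 = 3310 W
Therefore the hydraulic power required at the pump = 3310 W.


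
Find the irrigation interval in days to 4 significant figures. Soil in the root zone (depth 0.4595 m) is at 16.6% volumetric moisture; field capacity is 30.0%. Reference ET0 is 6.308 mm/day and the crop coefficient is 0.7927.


Approach: apply soil-water budget scheduling, SMD = (FC-theta)/100*depth*1000; ETc = ET0*Kc; interval = SMD/ETc.
Step 1 — soil moisture deficit:
  SMD = (30.0 - 16.6)/100 * 0.4595 * 1000 = 61.5730 mm
Step 2 — daily crop ET (ETc = ET0*Kc):
  ETc = 6.308 * 0.7927 = 5.00035 mm/day
Step 3 — irrigation interval (SMD/ETc):
  interval = 61.5730 / 5.00035 = 12.31 days
Therefore the irrigation interval = 12.31 days.


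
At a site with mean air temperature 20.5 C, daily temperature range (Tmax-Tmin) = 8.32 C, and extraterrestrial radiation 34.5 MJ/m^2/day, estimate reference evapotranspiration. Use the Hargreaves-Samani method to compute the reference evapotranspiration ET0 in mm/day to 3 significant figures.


Approach: apply the Hargreaves-Samani method, ET0 = 0.0023*(Tmean+17.8)*sqrt(Tmax-Tmin)*0.408*Ra.
ET0 = 0.0023*(20.5+17.8)*sqrt(8.32)*0.408*34.5 = 3.58 mm/day
Therefore the reference evapotranspiration ET0 = 3.58 mm/day.


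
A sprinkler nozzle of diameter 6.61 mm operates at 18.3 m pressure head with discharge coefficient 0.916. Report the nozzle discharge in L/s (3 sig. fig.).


Approach: apply the orifice equation, Q = Cd*A*sqrt(2*g*h), A = pi*(d/2)^2.
A = pi*(6.61e-3/2)^2 = 3.4316e-05 m^2
Q = 0.916 * 3.4316e-05 * sqrt(2*9.81*18.3) * 1000 = 0.596 L/s
Therefore the nozzle discharge = 0.596 L/s.


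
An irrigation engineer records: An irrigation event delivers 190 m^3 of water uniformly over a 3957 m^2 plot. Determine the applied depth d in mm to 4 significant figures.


Approach: apply depth from volume over area, d = (V/A)*1000.
d = (190 / 3957) * 1000 = 48.02 mm
Therefore the applied depth d = 48.02 mm.


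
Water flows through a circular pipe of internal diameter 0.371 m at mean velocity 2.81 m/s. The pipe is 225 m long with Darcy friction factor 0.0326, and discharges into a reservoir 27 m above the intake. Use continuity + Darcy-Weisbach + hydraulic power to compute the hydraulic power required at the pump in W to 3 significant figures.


Approach: apply continuity + Darcy-Weisbach + hydraulic power, Q = A*v; hf = f*(L/D)*(v^2/(2g)); H = static + hf; P = rho*g*Q*H.
Step 1 — flow rate (continuity, Q = A*v):
  A = pi*(0.371/2)^2 = 0.10810 m^2
  Q = 0.10810 * 2.81 = 0.30377 m^3/s
Step 2 — friction head loss (Darcy-Weisbach):
  hf = 0.0326 * (225/0.371) * (2.81^2 / (2*9.81))
  hf = 7.9568 m
Step 3 — total head: H = 27 + 7.9568 = 34.957 m
Step 4 — hydraulic power (P = rho*g*Q*H):
  P = 1000 * 9.81 * 0.30377 * 34.957 = 104000 W
Therefore the hydraulic power required at the pump = 104000 W.


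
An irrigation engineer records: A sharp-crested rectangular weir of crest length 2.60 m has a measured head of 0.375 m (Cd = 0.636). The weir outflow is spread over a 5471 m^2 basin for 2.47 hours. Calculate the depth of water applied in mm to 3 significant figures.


Approach: apply the rectangular weir equation with a volume-to-depth conversion, Q = (2/3)*Cd*L*sqrt(2g)*H^1.5; d = Q*t/A * 1000.
Step 1 — weir discharge:
  Q = (2/3)*0.636*2.60*sqrt(2*9.81)*0.375^1.5 = 1.1213 m^3/s
Step 2 — volume: V = 1.1213 * 2.47*3600 = 9970.9 m^3
Step 3 — depth: d = V/A * 1000 = 9970.9/5471 * 1000 = 1820 mm
Therefore the depth of water applied = 1820 mm.


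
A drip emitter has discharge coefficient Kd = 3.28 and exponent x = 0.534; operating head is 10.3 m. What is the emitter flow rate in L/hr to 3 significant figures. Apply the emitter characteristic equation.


Approach: apply the emitter characteristic equation, q = Kd * h^x.
q = 3.28 * 10.3^0.534 = 11.4 L/hr
Therefore the emitter flow rate = 11.4 L/hr.


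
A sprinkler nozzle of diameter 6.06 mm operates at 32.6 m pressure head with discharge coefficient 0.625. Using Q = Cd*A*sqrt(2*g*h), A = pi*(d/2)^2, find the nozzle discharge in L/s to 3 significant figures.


A = pi*(6.06e-3/2)^2 = 2.8843e-05 m^2
Q = 0.625 * 2.8843e-05 * sqrt(2*9.81*32.6) * 1000 = 0.456 L/s
Therefore the nozzle discharge = 0.456 L/s.


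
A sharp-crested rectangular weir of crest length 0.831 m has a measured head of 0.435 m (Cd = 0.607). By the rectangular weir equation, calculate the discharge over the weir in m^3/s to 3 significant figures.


Approach: apply the rectangular weir equation, Q = (2/3)*Cd*L*sqrt(2g)*H^1.5.
Q = (2/3)*0.607*0.831*sqrt(2*9.81)*0.435^1.5 = 0.427 m^3/s
Therefore the discharge over the weir = 0.427 m^3/s.


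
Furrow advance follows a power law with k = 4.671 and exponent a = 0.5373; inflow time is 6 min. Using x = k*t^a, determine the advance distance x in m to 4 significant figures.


x = 4.671 * 6^0.5373 = 12.23 m
Therefore the advance distance x = 12.23 m.


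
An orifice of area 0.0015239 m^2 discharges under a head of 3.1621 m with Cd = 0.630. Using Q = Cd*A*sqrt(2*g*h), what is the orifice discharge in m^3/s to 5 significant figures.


Q = 0.630 * 0.0015239 * sqrt(2*9.81*3.1621) = 0.0075620 m^3/s
Therefore the orifice discharge = 0.0075620 m^3/s.


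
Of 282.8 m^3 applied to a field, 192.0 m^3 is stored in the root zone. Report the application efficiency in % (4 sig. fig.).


Approach: apply the application efficiency ratio, Ea = (stored/applied)*100.
Ea = (192.0/282.8)*100 = 67.89 %
Therefore the application efficiency = 67.89 %.


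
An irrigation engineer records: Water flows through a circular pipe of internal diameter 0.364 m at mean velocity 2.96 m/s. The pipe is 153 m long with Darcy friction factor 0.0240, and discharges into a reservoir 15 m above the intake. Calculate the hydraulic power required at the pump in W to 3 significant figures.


Approach: apply continuity + Darcy-Weisbach + hydraulic power, Q = A*v; hf = f*(L/D)*(v^2/(2g)); H = static + hf; P = rho*g*Q*H.
Step 1 — flow rate (continuity, Q = A*v):
  A = pi*(0.364/2)^2 = 0.10406 m^2
  Q = 0.10406 * 2.96 = 0.30802 m^3/s
Step 2 — friction head loss (Darcy-Weisbach):
  hf = 0.0240 * (153/0.364) * (2.96^2 / (2*9.81))
  hf = 4.5049 m
Step 3 — total head: H = 15 + 4.5049 = 19.505 m
Step 4 — hydraulic power (P = rho*g*Q*H):
  P = 1000 * 9.81 * 0.30802 * 19.505 = 58900 W
Therefore the hydraulic power required at the pump = 58900 W.
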